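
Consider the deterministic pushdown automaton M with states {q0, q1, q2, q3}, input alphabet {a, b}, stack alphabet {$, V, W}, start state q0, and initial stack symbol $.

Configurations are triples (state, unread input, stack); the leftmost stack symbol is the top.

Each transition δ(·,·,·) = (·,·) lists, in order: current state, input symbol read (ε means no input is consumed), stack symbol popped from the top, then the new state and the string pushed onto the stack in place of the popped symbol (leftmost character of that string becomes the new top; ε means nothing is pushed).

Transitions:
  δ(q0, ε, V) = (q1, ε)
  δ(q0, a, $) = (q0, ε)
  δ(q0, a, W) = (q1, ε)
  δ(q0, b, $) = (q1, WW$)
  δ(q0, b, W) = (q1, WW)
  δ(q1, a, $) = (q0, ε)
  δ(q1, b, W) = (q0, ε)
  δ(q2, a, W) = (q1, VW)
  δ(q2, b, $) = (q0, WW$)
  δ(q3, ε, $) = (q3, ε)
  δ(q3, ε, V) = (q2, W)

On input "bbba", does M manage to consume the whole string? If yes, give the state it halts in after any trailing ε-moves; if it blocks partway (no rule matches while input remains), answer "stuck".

stuck

(q0, bbba, $) ⊢ (q1, bba, WW$) ⊢ (q0, ba, W$) ⊢ (q1, a, WW$)
No transition for (q1, a, top W); M blocks with input a remaining.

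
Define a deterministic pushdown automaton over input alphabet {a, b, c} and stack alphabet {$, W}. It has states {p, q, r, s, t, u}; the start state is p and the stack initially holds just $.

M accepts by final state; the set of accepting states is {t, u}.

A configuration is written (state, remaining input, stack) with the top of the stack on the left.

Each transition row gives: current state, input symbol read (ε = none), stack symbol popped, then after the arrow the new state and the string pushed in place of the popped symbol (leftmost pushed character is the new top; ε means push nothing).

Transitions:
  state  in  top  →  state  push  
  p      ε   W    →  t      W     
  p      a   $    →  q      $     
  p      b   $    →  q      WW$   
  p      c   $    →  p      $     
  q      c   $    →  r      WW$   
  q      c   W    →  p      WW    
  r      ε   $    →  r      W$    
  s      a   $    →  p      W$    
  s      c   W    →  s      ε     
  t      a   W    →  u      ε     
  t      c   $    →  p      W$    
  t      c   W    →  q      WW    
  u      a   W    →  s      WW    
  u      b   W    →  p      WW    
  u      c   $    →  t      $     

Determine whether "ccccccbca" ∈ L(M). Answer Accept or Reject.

(p, ccccccbca, $) ⊢ (p, cccccbca, $) ⊢ (p, ccccbca, $) ⊢ (p, cccbca, $) ⊢ (p, ccbca, $) ⊢ (p, cbca, $) ⊢ (p, bca, $) ⊢ (q, ca, WW$) ⊢ (p, a, WWW$) ⊢ (t, a, WWW$) ⊢ (u, ε, WW$)
All input consumed; state u ∈ F.

Accept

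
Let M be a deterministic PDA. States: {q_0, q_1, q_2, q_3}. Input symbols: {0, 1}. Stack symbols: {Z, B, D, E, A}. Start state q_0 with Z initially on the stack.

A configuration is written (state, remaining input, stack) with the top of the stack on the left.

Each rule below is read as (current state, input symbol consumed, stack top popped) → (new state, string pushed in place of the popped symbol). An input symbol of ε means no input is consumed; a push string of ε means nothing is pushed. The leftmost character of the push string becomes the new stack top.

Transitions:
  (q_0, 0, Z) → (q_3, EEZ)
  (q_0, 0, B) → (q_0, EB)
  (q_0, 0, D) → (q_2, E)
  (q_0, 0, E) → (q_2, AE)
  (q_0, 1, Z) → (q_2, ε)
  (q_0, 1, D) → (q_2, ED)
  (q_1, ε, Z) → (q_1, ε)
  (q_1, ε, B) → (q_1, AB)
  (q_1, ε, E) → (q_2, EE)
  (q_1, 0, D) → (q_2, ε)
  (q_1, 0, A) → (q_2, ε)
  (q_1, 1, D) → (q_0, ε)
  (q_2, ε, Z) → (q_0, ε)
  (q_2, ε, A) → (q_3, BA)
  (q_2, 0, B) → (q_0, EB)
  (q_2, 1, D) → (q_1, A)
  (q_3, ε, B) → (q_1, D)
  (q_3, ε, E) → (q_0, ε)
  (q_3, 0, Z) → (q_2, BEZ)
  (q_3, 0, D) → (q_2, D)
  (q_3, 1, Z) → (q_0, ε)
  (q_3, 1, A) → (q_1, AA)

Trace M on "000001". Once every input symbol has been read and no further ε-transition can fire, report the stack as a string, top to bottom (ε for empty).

AEZ

(q_0, 000001, Z) ⊢ (q_3, 00001, EEZ) ⊢ (q_0, 00001, EZ) ⊢ (q_2, 0001, AEZ) ⊢ (q_3, 0001, BAEZ) ⊢ (q_1, 0001, DAEZ) ⊢ (q_2, 001, AEZ) ⊢ (q_3, 001, BAEZ) ⊢ (q_1, 001, DAEZ) ⊢ (q_2, 01, AEZ) ⊢ (q_3, 01, BAEZ) ⊢ (q_1, 01, DAEZ) ⊢ (q_2, 1, AEZ) ⊢ (q_3, 1, BAEZ) ⊢ (q_1, 1, DAEZ) ⊢ (q_0, ε, AEZ)
All input consumed in state q_0 with stack AEZ.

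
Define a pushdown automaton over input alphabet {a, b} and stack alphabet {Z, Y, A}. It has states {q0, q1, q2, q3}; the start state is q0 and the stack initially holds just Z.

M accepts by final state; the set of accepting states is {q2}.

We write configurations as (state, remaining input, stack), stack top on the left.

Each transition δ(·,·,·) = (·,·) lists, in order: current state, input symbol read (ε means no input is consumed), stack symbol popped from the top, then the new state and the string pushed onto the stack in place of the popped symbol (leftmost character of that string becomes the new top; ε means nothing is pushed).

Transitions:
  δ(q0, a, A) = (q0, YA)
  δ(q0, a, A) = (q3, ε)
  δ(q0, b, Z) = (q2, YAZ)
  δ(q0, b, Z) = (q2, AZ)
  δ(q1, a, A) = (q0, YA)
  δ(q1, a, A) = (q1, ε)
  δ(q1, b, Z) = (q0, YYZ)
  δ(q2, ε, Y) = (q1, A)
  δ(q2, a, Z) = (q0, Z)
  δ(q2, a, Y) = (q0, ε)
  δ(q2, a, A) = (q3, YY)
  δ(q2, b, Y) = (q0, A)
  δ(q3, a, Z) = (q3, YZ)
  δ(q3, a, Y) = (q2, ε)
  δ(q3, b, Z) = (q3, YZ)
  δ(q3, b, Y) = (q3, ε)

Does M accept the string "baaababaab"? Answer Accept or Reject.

Accept

One accepting computation: (q0, baaababaab, Z) ⊢ (q2, aaababaab, AZ) ⊢ (q3, aababaab, YYZ) ⊢ (q2, ababaab, YZ) ⊢ (q0, babaab, Z) ⊢ (q2, abaab, AZ) ⊢ (q3, baab, YYZ) ⊢ (q3, aab, YZ) ⊢ (q2, ab, Z) ⊢ (q0, b, Z) ⊢ (q2, ε, YAZ)
All input consumed and state q2 ∈ F.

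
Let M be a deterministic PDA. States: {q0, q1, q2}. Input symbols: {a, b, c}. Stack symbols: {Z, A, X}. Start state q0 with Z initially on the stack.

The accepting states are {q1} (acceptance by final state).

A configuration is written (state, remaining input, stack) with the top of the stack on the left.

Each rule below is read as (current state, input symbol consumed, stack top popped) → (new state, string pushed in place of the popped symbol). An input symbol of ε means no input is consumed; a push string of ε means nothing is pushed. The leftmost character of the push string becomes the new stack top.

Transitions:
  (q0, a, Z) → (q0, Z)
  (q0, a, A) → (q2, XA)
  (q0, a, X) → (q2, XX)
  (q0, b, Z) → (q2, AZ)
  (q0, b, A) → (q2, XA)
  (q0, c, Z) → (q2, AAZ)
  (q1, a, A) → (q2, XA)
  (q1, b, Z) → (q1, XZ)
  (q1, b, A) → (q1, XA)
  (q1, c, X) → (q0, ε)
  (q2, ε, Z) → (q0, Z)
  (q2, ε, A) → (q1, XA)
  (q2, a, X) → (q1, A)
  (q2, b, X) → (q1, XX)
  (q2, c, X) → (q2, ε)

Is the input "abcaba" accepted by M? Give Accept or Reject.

(q0, abcaba, Z)
  read a, top Z: go to q0, push Z → (q0, bcaba, Z)
  read b, top Z: go to q2, push AZ → (q2, caba, AZ)
  ε-move, top A: go to q1, push XA → (q1, caba, XAZ)
  read c, top X: go to q0, push ε → (q0, aba, AZ)
  read a, top A: go to q2, push XA → (q2, ba, XAZ)
  read b, top X: go to q1, push XX → (q1, a, XXAZ)
No transition applies at (q1, a, XXAZ); input not fully consumed.

Reject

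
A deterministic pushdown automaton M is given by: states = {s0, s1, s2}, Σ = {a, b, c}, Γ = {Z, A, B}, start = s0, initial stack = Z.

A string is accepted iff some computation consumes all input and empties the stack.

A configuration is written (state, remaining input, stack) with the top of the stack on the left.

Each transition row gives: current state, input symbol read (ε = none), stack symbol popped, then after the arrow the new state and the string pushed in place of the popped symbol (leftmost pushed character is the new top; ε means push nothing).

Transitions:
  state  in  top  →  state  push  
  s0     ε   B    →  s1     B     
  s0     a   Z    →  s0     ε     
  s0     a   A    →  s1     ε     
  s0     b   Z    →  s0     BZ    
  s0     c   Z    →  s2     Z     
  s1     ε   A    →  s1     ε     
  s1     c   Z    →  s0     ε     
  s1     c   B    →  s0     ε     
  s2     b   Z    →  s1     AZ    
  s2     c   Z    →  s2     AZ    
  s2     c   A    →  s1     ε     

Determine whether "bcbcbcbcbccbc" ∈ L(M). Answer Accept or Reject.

(s0, bcbcbcbcbccbc, Z)
  read b, top Z: go to s0, push BZ → (s0, cbcbcbcbccbc, BZ)
  ε-move, top B: go to s1, push B → (s1, cbcbcbcbccbc, BZ)
  read c, top B: go to s0, push ε → (s0, bcbcbcbccbc, Z)
  read b, top Z: go to s0, push BZ → (s0, cbcbcbccbc, BZ)
  ε-move, top B: go to s1, push B → (s1, cbcbcbccbc, BZ)
  read c, top B: go to s0, push ε → (s0, bcbcbccbc, Z)
  read b, top Z: go to s0, push BZ → (s0, cbcbccbc, BZ)
  ε-move, top B: go to s1, push B → (s1, cbcbccbc, BZ)
  read c, top B: go to s0, push ε → (s0, bcbccbc, Z)
  read b, top Z: go to s0, push BZ → (s0, cbccbc, BZ)
  ε-move, top B: go to s1, push B → (s1, cbccbc, BZ)
  read c, top B: go to s0, push ε → (s0, bccbc, Z)
  read b, top Z: go to s0, push BZ → (s0, ccbc, BZ)
  ε-move, top B: go to s1, push B → (s1, ccbc, BZ)
  read c, top B: go to s0, push ε → (s0, cbc, Z)
  read c, top Z: go to s2, push Z → (s2, bc, Z)
  read b, top Z: go to s1, push AZ → (s1, c, AZ)
  ε-move, top A: go to s1, push ε → (s1, c, Z)
  read c, top Z: go to s0, push ε → (s0, ε, ε)
All input consumed and the stack is empty.

Accept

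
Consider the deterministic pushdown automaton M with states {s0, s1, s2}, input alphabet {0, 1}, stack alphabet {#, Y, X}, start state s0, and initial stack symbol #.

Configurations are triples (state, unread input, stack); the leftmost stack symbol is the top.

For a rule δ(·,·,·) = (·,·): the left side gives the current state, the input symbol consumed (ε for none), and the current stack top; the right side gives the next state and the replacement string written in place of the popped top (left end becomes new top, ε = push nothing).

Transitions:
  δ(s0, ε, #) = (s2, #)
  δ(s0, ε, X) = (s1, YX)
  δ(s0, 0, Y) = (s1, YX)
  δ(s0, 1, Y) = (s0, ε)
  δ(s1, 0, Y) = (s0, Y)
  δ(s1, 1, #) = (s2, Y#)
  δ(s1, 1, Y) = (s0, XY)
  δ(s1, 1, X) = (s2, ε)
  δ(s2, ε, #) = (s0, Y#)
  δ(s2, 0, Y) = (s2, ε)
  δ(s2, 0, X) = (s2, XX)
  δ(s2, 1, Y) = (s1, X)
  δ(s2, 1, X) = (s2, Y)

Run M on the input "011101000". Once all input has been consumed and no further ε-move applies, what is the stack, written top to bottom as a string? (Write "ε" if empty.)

(s0, 011101000, #)
  ε-move, top #: go to s2, push # → (s2, 011101000, #)
  ε-move, top #: go to s0, push Y# → (s0, 011101000, Y#)
  read 0, top Y: go to s1, push YX → (s1, 11101000, YX#)
  read 1, top Y: go to s0, push XY → (s0, 1101000, XYX#)
  ε-move, top X: go to s1, push YX → (s1, 1101000, YXYX#)
  read 1, top Y: go to s0, push XY → (s0, 101000, XYXYX#)
  ε-move, top X: go to s1, push YX → (s1, 101000, YXYXYX#)
  read 1, top Y: go to s0, push XY → (s0, 01000, XYXYXYX#)
  ε-move, top X: go to s1, push YX → (s1, 01000, YXYXYXYX#)
  read 0, top Y: go to s0, push Y → (s0, 1000, YXYXYXYX#)
  read 1, top Y: go to s0, push ε → (s0, 000, XYXYXYX#)
  ε-move, top X: go to s1, push YX → (s1, 000, YXYXYXYX#)
  read 0, top Y: go to s0, push Y → (s0, 00, YXYXYXYX#)
  read 0, top Y: go to s1, push YX → (s1, 0, YXXYXYXYX#)
  read 0, top Y: go to s0, push Y → (s0, ε, YXXYXYXYX#)
All input consumed in state s0 with stack YXXYXYXYX#.

YXXYXYXYX#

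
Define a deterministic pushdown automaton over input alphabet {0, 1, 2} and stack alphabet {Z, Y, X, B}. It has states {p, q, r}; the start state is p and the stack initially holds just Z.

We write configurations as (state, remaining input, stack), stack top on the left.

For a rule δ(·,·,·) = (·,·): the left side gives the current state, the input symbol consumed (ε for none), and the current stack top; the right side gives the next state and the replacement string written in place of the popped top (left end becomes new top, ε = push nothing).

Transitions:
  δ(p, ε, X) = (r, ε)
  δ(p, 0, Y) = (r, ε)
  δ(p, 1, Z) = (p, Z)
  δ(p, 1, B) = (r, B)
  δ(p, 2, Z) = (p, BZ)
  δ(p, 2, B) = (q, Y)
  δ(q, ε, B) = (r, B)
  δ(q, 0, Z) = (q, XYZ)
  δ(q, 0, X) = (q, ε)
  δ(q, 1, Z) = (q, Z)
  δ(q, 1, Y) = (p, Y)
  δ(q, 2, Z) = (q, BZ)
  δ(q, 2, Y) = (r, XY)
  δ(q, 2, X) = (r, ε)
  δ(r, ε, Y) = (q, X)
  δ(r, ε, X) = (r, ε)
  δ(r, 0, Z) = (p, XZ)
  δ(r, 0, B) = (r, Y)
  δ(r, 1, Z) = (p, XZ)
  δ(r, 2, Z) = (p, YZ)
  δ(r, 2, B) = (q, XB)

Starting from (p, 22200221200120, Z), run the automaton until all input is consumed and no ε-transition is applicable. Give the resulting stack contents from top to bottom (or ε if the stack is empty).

Z

(p, 22200221200120, Z)
  read 2, top Z: go to p, push BZ → (p, 2200221200120, BZ)
  read 2, top B: go to q, push Y → (q, 200221200120, YZ)
  read 2, top Y: go to r, push XY → (r, 00221200120, XYZ)
  ε-move, top X: go to r, push ε → (r, 00221200120, YZ)
  ε-move, top Y: go to q, push X → (q, 00221200120, XZ)
  read 0, top X: go to q, push ε → (q, 0221200120, Z)
  read 0, top Z: go to q, push XYZ → (q, 221200120, XYZ)
  read 2, top X: go to r, push ε → (r, 21200120, YZ)
  ε-move, top Y: go to q, push X → (q, 21200120, XZ)
  read 2, top X: go to r, push ε → (r, 1200120, Z)
  read 1, top Z: go to p, push XZ → (p, 200120, XZ)
  ε-move, top X: go to r, push ε → (r, 200120, Z)
  read 2, top Z: go to p, push YZ → (p, 00120, YZ)
  read 0, top Y: go to r, push ε → (r, 0120, Z)
  read 0, top Z: go to p, push XZ → (p, 120, XZ)
  ε-move, top X: go to r, push ε → (r, 120, Z)
  read 1, top Z: go to p, push XZ → (p, 20, XZ)
  ε-move, top X: go to r, push ε → (r, 20, Z)
  read 2, top Z: go to p, push YZ → (p, 0, YZ)
  read 0, top Y: go to r, push ε → (r, ε, Z)
All input consumed in state r with stack Z.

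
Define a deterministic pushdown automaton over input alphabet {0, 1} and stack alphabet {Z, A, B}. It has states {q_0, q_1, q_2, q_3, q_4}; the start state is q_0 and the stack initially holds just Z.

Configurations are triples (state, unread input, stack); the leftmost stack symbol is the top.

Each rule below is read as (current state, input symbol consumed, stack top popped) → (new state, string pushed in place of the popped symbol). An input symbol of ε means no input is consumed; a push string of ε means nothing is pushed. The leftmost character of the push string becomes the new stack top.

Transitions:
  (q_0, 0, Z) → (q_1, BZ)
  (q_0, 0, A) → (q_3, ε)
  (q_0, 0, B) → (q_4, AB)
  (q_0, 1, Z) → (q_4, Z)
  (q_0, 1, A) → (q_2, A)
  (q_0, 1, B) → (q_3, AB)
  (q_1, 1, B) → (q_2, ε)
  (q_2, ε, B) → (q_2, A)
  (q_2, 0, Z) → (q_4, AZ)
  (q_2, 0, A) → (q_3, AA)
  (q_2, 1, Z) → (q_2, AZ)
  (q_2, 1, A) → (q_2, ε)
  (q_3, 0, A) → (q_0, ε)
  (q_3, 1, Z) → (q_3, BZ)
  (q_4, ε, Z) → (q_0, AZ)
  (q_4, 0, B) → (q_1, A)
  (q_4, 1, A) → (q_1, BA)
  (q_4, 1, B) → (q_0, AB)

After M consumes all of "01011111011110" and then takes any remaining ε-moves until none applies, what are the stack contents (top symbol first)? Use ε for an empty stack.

(q_0, 01011111011110, Z) ⊢ (q_1, 1011111011110, BZ) ⊢ (q_2, 011111011110, Z) ⊢ (q_4, 11111011110, AZ) ⊢ (q_1, 1111011110, BAZ) ⊢ (q_2, 111011110, AZ) ⊢ (q_2, 11011110, Z) ⊢ (q_2, 1011110, AZ) ⊢ (q_2, 011110, Z) ⊢ (q_4, 11110, AZ) ⊢ (q_1, 1110, BAZ) ⊢ (q_2, 110, AZ) ⊢ (q_2, 10, Z) ⊢ (q_2, 0, AZ) ⊢ (q_3, ε, AAZ)
All input consumed in state q_3 with stack AAZ.

AAZ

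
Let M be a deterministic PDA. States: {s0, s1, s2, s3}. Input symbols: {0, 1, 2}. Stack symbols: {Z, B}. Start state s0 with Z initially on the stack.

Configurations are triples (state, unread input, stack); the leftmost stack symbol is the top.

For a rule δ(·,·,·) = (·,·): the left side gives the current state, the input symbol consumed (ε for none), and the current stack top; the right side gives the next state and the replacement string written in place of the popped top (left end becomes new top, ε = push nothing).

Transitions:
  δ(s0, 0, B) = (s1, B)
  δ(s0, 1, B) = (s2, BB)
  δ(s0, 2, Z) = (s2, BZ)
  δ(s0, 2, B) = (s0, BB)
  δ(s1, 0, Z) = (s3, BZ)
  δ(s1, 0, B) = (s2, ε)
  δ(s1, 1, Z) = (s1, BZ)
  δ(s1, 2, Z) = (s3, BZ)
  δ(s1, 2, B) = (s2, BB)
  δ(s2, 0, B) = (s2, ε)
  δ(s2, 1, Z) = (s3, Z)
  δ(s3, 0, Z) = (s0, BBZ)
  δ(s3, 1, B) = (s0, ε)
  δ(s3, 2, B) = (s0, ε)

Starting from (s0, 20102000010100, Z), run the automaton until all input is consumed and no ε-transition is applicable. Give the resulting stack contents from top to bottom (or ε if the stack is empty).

(s0, 20102000010100, Z)
  read 2, top Z: go to s2, push BZ → (s2, 0102000010100, BZ)
  read 0, top B: go to s2, push ε → (s2, 102000010100, Z)
  read 1, top Z: go to s3, push Z → (s3, 02000010100, Z)
  read 0, top Z: go to s0, push BBZ → (s0, 2000010100, BBZ)
  read 2, top B: go to s0, push BB → (s0, 000010100, BBBZ)
  read 0, top B: go to s1, push B → (s1, 00010100, BBBZ)
  read 0, top B: go to s2, push ε → (s2, 0010100, BBZ)
  read 0, top B: go to s2, push ε → (s2, 010100, BZ)
  read 0, top B: go to s2, push ε → (s2, 10100, Z)
  read 1, top Z: go to s3, push Z → (s3, 0100, Z)
  read 0, top Z: go to s0, push BBZ → (s0, 100, BBZ)
  read 1, top B: go to s2, push BB → (s2, 00, BBBZ)
  read 0, top B: go to s2, push ε → (s2, 0, BBZ)
  read 0, top B: go to s2, push ε → (s2, ε, BZ)
All input consumed in state s2 with stack BZ.

BZ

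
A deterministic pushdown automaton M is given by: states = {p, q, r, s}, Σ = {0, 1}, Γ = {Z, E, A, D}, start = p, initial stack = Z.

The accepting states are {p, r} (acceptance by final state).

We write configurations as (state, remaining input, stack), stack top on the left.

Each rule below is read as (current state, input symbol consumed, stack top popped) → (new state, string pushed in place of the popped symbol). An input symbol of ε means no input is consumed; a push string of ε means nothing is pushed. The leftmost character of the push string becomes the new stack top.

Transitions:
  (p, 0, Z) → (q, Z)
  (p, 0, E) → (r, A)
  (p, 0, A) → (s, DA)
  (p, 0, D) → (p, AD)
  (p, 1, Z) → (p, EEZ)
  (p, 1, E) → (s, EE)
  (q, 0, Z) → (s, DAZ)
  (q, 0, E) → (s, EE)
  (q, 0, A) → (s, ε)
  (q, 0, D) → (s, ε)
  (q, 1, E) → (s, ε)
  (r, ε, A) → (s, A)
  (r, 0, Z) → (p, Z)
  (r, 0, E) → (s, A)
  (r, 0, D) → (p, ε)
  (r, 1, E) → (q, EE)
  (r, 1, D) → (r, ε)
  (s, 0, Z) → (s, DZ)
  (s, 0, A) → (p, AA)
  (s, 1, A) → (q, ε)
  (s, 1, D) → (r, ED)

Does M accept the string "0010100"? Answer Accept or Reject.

(p, 0010100, Z) ⊢ (q, 010100, Z) ⊢ (s, 10100, DAZ) ⊢ (r, 0100, EDAZ) ⊢ (s, 100, ADAZ) ⊢ (q, 00, DAZ) ⊢ (s, 0, AZ) ⊢ (p, ε, AAZ)
All input consumed; state p ∈ F.

Accept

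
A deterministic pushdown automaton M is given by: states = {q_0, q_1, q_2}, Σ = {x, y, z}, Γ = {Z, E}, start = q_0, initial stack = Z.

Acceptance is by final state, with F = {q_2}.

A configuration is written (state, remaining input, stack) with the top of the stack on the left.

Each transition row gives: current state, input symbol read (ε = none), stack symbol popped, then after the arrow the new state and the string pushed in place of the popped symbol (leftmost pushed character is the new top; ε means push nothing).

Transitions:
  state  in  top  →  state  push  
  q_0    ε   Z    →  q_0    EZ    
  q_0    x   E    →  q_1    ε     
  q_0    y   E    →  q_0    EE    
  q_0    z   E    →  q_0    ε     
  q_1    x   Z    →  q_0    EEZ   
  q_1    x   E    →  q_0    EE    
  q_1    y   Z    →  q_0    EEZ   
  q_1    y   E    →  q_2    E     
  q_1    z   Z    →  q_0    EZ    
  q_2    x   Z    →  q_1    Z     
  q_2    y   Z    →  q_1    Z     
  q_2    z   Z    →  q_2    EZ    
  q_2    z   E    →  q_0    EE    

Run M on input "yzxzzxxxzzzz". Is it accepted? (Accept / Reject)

(q_0, yzxzzxxxzzzz, Z)
  ε-move, top Z: go to q_0, push EZ → (q_0, yzxzzxxxzzzz, EZ)
  read y, top E: go to q_0, push EE → (q_0, zxzzxxxzzzz, EEZ)
  read z, top E: go to q_0, push ε → (q_0, xzzxxxzzzz, EZ)
  read x, top E: go to q_1, push ε → (q_1, zzxxxzzzz, Z)
  read z, top Z: go to q_0, push EZ → (q_0, zxxxzzzz, EZ)
  read z, top E: go to q_0, push ε → (q_0, xxxzzzz, Z)
  ε-move, top Z: go to q_0, push EZ → (q_0, xxxzzzz, EZ)
  read x, top E: go to q_1, push ε → (q_1, xxzzzz, Z)
  read x, top Z: go to q_0, push EEZ → (q_0, xzzzz, EEZ)
  read x, top E: go to q_1, push ε → (q_1, zzzz, EZ)
No transition applies at (q_1, zzzz, EZ); input not fully consumed.

Reject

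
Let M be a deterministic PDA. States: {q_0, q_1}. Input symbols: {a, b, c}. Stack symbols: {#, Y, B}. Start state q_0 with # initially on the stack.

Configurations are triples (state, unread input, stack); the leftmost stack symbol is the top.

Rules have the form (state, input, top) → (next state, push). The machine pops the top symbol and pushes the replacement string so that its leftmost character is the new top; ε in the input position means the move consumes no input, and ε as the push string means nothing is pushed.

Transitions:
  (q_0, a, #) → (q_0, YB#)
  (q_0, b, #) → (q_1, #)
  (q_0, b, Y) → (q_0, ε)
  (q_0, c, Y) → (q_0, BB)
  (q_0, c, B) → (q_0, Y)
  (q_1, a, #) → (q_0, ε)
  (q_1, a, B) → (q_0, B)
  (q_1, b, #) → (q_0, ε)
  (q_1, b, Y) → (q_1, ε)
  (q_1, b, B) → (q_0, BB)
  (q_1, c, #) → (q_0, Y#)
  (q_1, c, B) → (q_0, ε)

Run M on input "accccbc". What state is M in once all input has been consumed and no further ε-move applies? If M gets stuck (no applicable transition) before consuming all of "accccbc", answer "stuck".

q_0

(q_0, accccbc, #)
  read a, top #: go to q_0, push YB# → (q_0, ccccbc, YB#)
  read c, top Y: go to q_0, push BB → (q_0, cccbc, BBB#)
  read c, top B: go to q_0, push Y → (q_0, ccbc, YBB#)
  read c, top Y: go to q_0, push BB → (q_0, cbc, BBBB#)
  read c, top B: go to q_0, push Y → (q_0, bc, YBBB#)
  read b, top Y: go to q_0, push ε → (q_0, c, BBB#)
  read c, top B: go to q_0, push Y → (q_0, ε, YBB#)
All input consumed; M is in state q_0.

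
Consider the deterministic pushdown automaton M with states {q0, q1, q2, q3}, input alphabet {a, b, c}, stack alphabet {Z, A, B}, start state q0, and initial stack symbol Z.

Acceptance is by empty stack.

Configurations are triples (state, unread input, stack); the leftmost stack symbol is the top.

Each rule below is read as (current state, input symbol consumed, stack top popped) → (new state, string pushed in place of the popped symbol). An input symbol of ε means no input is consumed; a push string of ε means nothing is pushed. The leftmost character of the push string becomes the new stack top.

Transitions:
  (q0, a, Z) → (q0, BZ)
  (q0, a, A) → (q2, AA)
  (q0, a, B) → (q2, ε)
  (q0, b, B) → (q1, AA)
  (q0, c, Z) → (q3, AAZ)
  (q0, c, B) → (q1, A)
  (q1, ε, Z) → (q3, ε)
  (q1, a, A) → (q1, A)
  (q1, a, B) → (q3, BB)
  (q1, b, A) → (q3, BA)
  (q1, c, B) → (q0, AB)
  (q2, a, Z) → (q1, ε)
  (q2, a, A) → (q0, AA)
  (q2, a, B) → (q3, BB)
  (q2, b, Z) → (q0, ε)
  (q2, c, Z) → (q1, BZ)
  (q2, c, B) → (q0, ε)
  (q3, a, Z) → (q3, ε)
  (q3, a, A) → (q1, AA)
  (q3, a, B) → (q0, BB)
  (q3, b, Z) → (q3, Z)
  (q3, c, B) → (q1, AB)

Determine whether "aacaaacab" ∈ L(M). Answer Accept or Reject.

(q0, aacaaacab, Z) ⊢ (q0, acaaacab, BZ) ⊢ (q2, caaacab, Z) ⊢ (q1, aaacab, BZ) ⊢ (q3, aacab, BBZ) ⊢ (q0, acab, BBBZ) ⊢ (q2, cab, BBZ) ⊢ (q0, ab, BZ) ⊢ (q2, b, Z) ⊢ (q0, ε, ε)
All input consumed and the stack is empty.

Accept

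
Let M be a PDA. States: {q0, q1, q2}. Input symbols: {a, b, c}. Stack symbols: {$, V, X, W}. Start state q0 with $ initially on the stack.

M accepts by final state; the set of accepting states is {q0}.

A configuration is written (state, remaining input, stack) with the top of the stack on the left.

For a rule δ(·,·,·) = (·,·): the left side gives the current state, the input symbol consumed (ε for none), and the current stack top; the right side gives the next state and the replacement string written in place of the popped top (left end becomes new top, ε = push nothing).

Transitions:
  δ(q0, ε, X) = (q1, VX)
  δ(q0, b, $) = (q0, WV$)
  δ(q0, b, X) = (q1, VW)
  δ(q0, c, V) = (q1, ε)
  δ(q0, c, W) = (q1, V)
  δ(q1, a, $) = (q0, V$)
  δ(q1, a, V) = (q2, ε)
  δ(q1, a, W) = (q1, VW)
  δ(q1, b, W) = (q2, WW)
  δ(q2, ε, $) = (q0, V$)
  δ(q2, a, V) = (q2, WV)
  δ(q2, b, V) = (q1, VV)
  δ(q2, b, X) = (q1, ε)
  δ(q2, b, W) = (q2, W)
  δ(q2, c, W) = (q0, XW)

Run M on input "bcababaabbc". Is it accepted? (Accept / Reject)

Accept

One accepting computation: (q0, bcababaabbc, $) ⊢ (q0, cababaabbc, WV$) ⊢ (q1, ababaabbc, VV$) ⊢ (q2, babaabbc, V$) ⊢ (q1, abaabbc, VV$) ⊢ (q2, baabbc, V$) ⊢ (q1, aabbc, VV$) ⊢ (q2, abbc, V$) ⊢ (q2, bbc, WV$) ⊢ (q2, bc, WV$) ⊢ (q2, c, WV$) ⊢ (q0, ε, XWV$)
All input consumed and state q0 ∈ F.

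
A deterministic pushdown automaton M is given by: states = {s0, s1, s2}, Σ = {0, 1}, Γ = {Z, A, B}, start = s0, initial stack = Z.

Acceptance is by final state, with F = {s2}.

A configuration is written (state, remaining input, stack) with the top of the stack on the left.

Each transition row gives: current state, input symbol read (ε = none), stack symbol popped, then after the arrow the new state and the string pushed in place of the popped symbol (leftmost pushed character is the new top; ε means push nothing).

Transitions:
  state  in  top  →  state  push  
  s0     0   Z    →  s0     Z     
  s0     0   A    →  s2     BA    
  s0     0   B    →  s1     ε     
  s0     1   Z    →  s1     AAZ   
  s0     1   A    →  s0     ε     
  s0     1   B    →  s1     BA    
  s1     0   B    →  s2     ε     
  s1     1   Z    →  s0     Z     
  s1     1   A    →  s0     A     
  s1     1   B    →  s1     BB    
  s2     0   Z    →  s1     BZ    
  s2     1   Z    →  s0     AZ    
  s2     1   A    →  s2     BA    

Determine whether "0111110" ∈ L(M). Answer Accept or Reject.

Reject

(s0, 0111110, Z) ⊢ (s0, 111110, Z) ⊢ (s1, 11110, AAZ) ⊢ (s0, 1110, AAZ) ⊢ (s0, 110, AZ) ⊢ (s0, 10, Z) ⊢ (s1, 0, AAZ)
No transition applies at (s1, 0, AAZ); input not fully consumed.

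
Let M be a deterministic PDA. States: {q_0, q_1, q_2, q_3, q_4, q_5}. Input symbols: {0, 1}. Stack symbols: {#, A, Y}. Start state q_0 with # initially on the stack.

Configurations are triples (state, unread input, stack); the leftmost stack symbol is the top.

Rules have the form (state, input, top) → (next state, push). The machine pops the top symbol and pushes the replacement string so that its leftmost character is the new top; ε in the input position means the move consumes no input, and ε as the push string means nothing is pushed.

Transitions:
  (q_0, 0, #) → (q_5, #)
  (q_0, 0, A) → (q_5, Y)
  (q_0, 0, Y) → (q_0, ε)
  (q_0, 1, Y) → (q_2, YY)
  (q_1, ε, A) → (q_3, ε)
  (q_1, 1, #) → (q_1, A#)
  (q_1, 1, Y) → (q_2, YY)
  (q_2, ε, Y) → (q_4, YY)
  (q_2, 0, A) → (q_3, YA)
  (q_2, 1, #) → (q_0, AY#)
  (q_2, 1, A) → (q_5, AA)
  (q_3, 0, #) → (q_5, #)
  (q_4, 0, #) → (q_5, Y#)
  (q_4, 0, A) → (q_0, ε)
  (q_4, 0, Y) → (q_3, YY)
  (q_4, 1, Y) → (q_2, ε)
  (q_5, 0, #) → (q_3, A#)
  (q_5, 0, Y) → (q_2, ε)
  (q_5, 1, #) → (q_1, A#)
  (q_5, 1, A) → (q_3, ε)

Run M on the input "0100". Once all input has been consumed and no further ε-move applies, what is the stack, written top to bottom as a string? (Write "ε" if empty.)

(q_0, 0100, #) ⊢ (q_5, 100, #) ⊢ (q_1, 00, A#) ⊢ (q_3, 00, #) ⊢ (q_5, 0, #) ⊢ (q_3, ε, A#)
All input consumed in state q_3 with stack A#.

A#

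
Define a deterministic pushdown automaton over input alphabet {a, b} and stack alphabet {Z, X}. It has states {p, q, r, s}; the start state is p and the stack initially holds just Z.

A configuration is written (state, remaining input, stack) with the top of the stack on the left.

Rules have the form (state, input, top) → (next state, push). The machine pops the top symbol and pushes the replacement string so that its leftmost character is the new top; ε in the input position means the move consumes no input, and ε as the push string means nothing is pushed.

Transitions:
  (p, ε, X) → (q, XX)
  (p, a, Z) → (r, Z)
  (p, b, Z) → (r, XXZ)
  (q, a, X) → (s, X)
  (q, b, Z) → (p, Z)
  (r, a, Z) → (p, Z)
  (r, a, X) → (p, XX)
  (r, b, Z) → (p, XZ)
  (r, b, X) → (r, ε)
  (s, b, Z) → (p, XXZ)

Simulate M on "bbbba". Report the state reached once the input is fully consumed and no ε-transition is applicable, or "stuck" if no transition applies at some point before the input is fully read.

(p, bbbba, Z)
  read b, top Z: go to r, push XXZ → (r, bbba, XXZ)
  read b, top X: go to r, push ε → (r, bba, XZ)
  read b, top X: go to r, push ε → (r, ba, Z)
  read b, top Z: go to p, push XZ → (p, a, XZ)
  ε-move, top X: go to q, push XX → (q, a, XXZ)
  read a, top X: go to s, push X → (s, ε, XXZ)
All input consumed; M is in state s.

s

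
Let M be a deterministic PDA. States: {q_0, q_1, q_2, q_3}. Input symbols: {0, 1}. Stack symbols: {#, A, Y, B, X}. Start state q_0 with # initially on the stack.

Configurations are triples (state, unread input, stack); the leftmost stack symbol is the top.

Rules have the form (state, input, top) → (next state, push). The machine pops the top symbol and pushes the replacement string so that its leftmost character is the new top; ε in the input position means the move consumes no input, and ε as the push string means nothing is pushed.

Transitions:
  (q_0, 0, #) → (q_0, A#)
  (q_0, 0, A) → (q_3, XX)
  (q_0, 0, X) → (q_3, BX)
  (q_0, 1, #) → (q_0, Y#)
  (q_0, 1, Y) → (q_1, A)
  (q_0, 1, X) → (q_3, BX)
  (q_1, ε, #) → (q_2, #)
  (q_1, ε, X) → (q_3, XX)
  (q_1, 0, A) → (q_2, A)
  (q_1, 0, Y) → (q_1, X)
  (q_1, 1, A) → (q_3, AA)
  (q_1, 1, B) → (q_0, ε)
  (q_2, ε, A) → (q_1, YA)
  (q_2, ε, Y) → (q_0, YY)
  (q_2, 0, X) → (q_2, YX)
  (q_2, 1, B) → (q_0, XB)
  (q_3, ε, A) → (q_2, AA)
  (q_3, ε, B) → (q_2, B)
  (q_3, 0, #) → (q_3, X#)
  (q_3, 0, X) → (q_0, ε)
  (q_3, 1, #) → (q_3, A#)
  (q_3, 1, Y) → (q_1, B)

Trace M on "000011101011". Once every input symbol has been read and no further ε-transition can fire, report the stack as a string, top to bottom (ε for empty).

(q_0, 000011101011, #) ⊢ (q_0, 00011101011, A#) ⊢ (q_3, 0011101011, XX#) ⊢ (q_0, 011101011, X#) ⊢ (q_3, 11101011, BX#) ⊢ (q_2, 11101011, BX#) ⊢ (q_0, 1101011, XBX#) ⊢ (q_3, 101011, BXBX#) ⊢ (q_2, 101011, BXBX#) ⊢ (q_0, 01011, XBXBX#) ⊢ (q_3, 1011, BXBXBX#) ⊢ (q_2, 1011, BXBXBX#) ⊢ (q_0, 011, XBXBXBX#) ⊢ (q_3, 11, BXBXBXBX#) ⊢ (q_2, 11, BXBXBXBX#) ⊢ (q_0, 1, XBXBXBXBX#) ⊢ (q_3, ε, BXBXBXBXBX#) ⊢ (q_2, ε, BXBXBXBXBX#)
All input consumed in state q_2 with stack BXBXBXBXBX#.

BXBXBXBXBX#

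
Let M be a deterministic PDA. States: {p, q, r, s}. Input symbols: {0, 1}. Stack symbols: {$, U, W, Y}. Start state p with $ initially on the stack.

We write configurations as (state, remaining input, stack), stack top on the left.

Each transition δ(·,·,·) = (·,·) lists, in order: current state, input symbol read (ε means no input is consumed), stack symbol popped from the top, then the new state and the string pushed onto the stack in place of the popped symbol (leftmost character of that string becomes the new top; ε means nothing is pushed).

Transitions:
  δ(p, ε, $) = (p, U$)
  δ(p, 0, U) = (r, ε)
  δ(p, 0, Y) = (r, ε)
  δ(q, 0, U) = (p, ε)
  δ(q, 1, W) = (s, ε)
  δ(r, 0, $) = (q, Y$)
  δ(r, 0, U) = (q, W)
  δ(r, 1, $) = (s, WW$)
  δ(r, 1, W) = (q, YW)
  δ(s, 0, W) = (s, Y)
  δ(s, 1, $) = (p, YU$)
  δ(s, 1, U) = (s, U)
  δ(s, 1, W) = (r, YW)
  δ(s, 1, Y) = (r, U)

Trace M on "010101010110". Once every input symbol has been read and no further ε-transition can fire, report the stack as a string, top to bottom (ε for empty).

(p, 010101010110, $)
  ε-move, top $: go to p, push U$ → (p, 010101010110, U$)
  read 0, top U: go to r, push ε → (r, 10101010110, $)
  read 1, top $: go to s, push WW$ → (s, 0101010110, WW$)
  read 0, top W: go to s, push Y → (s, 101010110, YW$)
  read 1, top Y: go to r, push U → (r, 01010110, UW$)
  read 0, top U: go to q, push W → (q, 1010110, WW$)
  read 1, top W: go to s, push ε → (s, 010110, W$)
  read 0, top W: go to s, push Y → (s, 10110, Y$)
  read 1, top Y: go to r, push U → (r, 0110, U$)
  read 0, top U: go to q, push W → (q, 110, W$)
  read 1, top W: go to s, push ε → (s, 10, $)
  read 1, top $: go to p, push YU$ → (p, 0, YU$)
  read 0, top Y: go to r, push ε → (r, ε, U$)
All input consumed in state r with stack U$.

U$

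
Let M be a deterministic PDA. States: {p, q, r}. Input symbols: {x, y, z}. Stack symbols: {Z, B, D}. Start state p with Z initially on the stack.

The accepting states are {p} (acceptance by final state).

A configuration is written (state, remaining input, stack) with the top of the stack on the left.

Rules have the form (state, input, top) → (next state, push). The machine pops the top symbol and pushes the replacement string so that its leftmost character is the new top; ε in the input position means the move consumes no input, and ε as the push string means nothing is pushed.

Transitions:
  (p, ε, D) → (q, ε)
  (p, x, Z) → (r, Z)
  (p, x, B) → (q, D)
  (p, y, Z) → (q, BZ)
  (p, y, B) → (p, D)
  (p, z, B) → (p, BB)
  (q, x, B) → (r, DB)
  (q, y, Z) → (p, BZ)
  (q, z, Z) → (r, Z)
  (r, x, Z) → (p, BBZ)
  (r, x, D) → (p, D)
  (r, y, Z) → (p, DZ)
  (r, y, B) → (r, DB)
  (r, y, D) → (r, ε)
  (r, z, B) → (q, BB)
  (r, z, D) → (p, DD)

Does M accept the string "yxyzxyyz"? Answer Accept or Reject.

(p, yxyzxyyz, Z) ⊢ (q, xyzxyyz, BZ) ⊢ (r, yzxyyz, DBZ) ⊢ (r, zxyyz, BZ) ⊢ (q, xyyz, BBZ) ⊢ (r, yyz, DBBZ) ⊢ (r, yz, BBZ) ⊢ (r, z, DBBZ) ⊢ (p, ε, DDBBZ)
All input consumed; state p ∈ F.

Accept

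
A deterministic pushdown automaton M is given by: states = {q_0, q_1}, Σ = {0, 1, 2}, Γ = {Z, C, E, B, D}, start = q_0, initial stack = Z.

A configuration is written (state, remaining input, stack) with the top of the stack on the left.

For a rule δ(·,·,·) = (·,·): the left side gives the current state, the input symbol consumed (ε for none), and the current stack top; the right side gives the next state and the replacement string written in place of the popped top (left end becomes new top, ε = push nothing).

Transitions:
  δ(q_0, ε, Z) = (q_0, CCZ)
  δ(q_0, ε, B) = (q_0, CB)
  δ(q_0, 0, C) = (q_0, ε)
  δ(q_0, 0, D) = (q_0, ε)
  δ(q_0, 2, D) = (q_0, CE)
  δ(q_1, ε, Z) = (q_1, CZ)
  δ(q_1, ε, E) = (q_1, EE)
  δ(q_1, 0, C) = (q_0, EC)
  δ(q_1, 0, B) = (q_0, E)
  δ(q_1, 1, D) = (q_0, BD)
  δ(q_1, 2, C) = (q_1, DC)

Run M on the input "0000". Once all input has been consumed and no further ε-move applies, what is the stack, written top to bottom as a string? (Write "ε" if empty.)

CCZ

(q_0, 0000, Z)
  ε-move, top Z: go to q_0, push CCZ → (q_0, 0000, CCZ)
  read 0, top C: go to q_0, push ε → (q_0, 000, CZ)
  read 0, top C: go to q_0, push ε → (q_0, 00, Z)
  ε-move, top Z: go to q_0, push CCZ → (q_0, 00, CCZ)
  read 0, top C: go to q_0, push ε → (q_0, 0, CZ)
  read 0, top C: go to q_0, push ε → (q_0, ε, Z)
  ε-move, top Z: go to q_0, push CCZ → (q_0, ε, CCZ)
All input consumed in state q_0 with stack CCZ.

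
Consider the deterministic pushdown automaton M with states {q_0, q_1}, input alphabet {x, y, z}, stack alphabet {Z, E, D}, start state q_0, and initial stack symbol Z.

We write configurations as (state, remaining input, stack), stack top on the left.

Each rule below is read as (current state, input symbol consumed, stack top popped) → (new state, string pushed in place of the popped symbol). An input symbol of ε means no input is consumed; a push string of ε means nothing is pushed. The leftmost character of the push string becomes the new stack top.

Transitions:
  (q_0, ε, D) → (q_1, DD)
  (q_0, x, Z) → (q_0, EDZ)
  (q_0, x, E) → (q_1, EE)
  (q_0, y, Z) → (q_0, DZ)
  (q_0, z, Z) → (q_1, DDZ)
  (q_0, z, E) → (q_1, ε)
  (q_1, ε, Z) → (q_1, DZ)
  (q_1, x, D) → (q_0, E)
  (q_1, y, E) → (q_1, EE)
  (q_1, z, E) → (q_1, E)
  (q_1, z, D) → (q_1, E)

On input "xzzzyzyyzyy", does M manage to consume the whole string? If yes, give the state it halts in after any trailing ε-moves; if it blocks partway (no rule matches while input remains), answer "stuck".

(q_0, xzzzyzyyzyy, Z)
  read x, top Z: go to q_0, push EDZ → (q_0, zzzyzyyzyy, EDZ)
  read z, top E: go to q_1, push ε → (q_1, zzyzyyzyy, DZ)
  read z, top D: go to q_1, push E → (q_1, zyzyyzyy, EZ)
  read z, top E: go to q_1, push E → (q_1, yzyyzyy, EZ)
  read y, top E: go to q_1, push EE → (q_1, zyyzyy, EEZ)
  read z, top E: go to q_1, push E → (q_1, yyzyy, EEZ)
  read y, top E: go to q_1, push EE → (q_1, yzyy, EEEZ)
  read y, top E: go to q_1, push EE → (q_1, zyy, EEEEZ)
  read z, top E: go to q_1, push E → (q_1, yy, EEEEZ)
  read y, top E: go to q_1, push EE → (q_1, y, EEEEEZ)
  read y, top E: go to q_1, push EE → (q_1, ε, EEEEEEZ)
All input consumed; M is in state q_1.

q_1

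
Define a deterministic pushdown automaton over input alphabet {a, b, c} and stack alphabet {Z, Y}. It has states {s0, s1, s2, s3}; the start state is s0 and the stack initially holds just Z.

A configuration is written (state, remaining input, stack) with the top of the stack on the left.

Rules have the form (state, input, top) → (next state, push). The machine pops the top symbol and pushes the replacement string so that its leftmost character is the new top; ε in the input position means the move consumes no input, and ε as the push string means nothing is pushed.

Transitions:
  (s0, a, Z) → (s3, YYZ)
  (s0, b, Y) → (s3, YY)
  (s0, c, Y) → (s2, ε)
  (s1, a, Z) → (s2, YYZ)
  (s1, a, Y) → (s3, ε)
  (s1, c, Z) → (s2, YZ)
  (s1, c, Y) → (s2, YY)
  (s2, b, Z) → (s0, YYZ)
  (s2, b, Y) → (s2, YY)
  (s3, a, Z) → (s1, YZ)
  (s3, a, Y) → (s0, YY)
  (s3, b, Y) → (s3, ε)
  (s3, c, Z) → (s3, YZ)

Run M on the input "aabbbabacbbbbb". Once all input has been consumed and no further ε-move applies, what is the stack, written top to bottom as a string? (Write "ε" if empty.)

(s0, aabbbabacbbbbb, Z) ⊢ (s3, abbbabacbbbbb, YYZ) ⊢ (s0, bbbabacbbbbb, YYYZ) ⊢ (s3, bbabacbbbbb, YYYYZ) ⊢ (s3, babacbbbbb, YYYZ) ⊢ (s3, abacbbbbb, YYZ) ⊢ (s0, bacbbbbb, YYYZ) ⊢ (s3, acbbbbb, YYYYZ) ⊢ (s0, cbbbbb, YYYYYZ) ⊢ (s2, bbbbb, YYYYZ) ⊢ (s2, bbbb, YYYYYZ) ⊢ (s2, bbb, YYYYYYZ) ⊢ (s2, bb, YYYYYYYZ) ⊢ (s2, b, YYYYYYYYZ) ⊢ (s2, ε, YYYYYYYYYZ)
All input consumed in state s2 with stack YYYYYYYYYZ.

YYYYYYYYYZ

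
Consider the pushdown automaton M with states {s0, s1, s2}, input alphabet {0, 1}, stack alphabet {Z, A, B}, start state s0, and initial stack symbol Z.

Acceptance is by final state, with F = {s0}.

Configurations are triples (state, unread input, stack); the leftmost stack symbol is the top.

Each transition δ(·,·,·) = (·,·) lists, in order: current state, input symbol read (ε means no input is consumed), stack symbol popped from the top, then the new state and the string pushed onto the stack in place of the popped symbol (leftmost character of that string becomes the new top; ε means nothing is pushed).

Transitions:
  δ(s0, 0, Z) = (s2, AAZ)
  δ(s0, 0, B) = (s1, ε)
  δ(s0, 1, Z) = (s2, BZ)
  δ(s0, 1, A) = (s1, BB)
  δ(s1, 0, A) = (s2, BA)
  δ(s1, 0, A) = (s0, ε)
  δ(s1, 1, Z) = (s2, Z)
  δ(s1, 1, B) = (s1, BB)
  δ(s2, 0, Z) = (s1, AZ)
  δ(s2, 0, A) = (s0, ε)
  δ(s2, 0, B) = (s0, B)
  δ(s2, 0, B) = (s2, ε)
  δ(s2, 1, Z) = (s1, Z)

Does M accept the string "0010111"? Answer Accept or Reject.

Reject

No computation consumes all input and reaches a final state.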